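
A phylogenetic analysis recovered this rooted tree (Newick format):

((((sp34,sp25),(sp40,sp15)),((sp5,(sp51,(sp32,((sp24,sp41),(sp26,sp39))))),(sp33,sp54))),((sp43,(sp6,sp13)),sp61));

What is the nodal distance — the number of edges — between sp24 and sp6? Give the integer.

12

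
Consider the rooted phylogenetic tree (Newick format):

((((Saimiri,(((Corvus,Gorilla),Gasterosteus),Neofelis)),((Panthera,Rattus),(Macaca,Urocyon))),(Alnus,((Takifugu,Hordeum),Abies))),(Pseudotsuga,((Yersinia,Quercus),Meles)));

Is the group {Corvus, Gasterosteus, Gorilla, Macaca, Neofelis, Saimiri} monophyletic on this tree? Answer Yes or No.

No

The MRCA of the listed taxa subtends ((Saimiri,(((Corvus,Gorilla),Gasterosteus),Neofelis)),((Panthera,Rattus),(Macaca,Urocyon))).
That clade also contains Panthera, Rattus, Urocyon, which are not in the proposed group, so the group is not monophyletic.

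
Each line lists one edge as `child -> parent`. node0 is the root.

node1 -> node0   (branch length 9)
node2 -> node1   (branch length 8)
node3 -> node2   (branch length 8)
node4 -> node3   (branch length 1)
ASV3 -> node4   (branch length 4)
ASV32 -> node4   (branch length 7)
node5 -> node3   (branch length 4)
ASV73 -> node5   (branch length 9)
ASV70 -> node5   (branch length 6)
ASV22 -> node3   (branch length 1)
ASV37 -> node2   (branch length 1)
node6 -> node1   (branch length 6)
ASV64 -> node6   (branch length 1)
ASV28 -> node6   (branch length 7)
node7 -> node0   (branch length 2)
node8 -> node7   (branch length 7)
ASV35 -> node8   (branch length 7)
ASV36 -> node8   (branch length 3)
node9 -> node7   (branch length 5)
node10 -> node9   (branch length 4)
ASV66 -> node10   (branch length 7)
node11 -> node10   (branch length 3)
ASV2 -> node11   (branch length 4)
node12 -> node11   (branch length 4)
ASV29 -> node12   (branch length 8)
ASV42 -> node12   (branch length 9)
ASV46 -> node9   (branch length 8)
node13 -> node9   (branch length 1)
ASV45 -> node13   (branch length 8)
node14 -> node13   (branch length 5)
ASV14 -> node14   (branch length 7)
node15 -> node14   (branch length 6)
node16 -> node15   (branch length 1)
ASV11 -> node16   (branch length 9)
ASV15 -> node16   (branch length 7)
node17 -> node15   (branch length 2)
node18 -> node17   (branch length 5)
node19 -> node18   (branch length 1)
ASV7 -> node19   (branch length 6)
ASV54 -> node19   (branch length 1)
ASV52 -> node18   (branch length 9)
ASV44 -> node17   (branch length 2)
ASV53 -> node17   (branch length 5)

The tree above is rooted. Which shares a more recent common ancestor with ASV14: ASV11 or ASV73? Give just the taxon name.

The MRCA of ASV14 and ASV11 subtends (ASV14,((ASV11,ASV15),(((ASV7,ASV54),ASV52),ASV44,ASV53))) (8 taxa).
The MRCA of ASV14 and ASV73 is the root, subtending the entire tree (24 taxa).
The first is nested inside the second, so ASV14 shares a more recent common ancestor with ASV11.

ASV11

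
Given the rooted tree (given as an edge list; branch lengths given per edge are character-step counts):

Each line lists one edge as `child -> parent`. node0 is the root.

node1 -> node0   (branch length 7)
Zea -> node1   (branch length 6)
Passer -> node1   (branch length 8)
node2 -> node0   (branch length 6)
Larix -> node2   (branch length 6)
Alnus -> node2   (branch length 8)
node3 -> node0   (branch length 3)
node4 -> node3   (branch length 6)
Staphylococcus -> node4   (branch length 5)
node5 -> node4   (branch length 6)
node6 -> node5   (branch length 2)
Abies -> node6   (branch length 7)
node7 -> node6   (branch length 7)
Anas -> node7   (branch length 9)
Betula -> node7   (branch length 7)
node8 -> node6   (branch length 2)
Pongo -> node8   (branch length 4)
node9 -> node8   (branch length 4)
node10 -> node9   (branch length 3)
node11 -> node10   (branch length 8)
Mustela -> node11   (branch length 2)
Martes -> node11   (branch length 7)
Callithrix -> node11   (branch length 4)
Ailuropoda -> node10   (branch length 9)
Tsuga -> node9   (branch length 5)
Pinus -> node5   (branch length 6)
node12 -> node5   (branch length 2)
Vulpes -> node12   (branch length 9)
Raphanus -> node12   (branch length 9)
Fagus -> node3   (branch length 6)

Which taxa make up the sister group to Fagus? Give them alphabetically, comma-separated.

Fagus attaches to the tree at the node subtending ((Staphylococcus,((Abies,(Anas,Betula),(Pongo,(((Mustela,Martes,Callithrix),Ailuropoda),Tsuga))),Pinus,(Vulpes,Raphanus))),Fagus).
The other lineage descending from that same node — the sister group — is (Staphylococcus,((Abies,(Anas,Betula),(Pongo,(((Mustela,Martes,Callithrix),Ailuropoda),Tsuga))),Pinus,(Vulpes,Raphanus))); its 13 tips in alphabetical order are the answer.

Abies, Ailuropoda, Anas, Betula, Callithrix, Martes, Mustela, Pinus, Pongo, Raphanus, Staphylococcus, Tsuga, Vulpes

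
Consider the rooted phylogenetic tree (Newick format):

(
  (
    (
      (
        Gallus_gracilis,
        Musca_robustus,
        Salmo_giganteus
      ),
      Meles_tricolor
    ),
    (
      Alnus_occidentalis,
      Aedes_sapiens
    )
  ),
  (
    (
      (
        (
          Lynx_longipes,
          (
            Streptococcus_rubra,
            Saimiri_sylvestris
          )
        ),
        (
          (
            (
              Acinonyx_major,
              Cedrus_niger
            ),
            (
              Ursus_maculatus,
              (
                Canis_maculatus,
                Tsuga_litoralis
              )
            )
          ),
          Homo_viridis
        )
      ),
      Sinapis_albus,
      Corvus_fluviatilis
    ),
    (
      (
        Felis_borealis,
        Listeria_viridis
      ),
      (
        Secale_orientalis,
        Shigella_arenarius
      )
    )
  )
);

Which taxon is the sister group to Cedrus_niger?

Cedrus_niger attaches to the tree at the node subtending (Acinonyx_major,Cedrus_niger).
The other lineage descending from that same node — the sister group — is the single tip Acinonyx_major.

Acinonyx_major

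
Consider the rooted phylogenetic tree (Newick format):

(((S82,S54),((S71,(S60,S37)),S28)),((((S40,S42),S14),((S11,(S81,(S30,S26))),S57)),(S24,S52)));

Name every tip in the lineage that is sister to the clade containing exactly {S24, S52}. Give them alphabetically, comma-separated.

The clade containing exactly {S24, S52} attaches to the tree at the node subtending ((((S40,S42),S14),((S11,(S81,(S30,S26))),S57)),(S24,S52)).
The other lineage descending from that same node — the sister group — is (((S40,S42),S14),((S11,(S81,(S30,S26))),S57)); its 8 tips in alphabetical order are the answer.

S11, S14, S26, S30, S40, S42, S57, S81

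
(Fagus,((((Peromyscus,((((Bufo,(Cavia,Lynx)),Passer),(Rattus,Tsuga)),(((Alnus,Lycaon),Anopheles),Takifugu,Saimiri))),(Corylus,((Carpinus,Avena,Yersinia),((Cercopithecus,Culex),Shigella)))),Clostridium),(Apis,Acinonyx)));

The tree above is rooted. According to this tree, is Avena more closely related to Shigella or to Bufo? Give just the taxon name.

Shigella

The MRCA of Avena and Shigella subtends ((Carpinus,Avena,Yersinia),((Cercopithecus,Culex),Shigella)) (6 taxa).
The MRCA of Avena and Bufo subtends ((Peromyscus,((((Bufo,(Cavia,Lynx)),Passer),(Rattus,Tsuga)),(((Alnus,Lycaon),Anopheles),Takifugu,Saimiri))),(Corylus,((Carpinus,Avena,Yersinia),((Cercopithecus,Culex),Shigella)))) (19 taxa).
The first is nested inside the second, so Avena shares a more recent common ancestor with Shigella.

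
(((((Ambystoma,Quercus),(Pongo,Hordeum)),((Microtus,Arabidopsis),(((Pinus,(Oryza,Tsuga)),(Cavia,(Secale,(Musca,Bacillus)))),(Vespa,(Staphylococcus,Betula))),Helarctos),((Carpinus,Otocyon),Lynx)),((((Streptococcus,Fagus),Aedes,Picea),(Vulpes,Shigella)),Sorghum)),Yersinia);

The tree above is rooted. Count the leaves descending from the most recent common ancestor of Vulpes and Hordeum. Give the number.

The MRCA of Vulpes and Hordeum is the node subtending ((((Ambystoma,Quercus),(Pongo,Hordeum)),((Microtus,Arabidopsis),(((Pinus,(Oryza,Tsuga)),(Cavia,(Secale,(Musca,Bacillus)))),(Vespa,(Staphylococcus,Betula))),Helarctos),((Carpinus,Otocyon),Lynx)),((((Streptococcus,Fagus),Aedes,Picea),(Vulpes,Shigella)),Sorghum)).
That clade contains 27 terminal taxa: Aedes, Ambystoma, Arabidopsis, Bacillus, Betula, Carpinus, Cavia, Fagus, Helarctos, Hordeum, Lynx, Microtus, Musca, Oryza, Otocyon, Picea, Pinus, Pongo, Quercus, Secale, Shigella, Sorghum, Staphylococcus, Streptococcus, Tsuga, Vespa, Vulpes.

27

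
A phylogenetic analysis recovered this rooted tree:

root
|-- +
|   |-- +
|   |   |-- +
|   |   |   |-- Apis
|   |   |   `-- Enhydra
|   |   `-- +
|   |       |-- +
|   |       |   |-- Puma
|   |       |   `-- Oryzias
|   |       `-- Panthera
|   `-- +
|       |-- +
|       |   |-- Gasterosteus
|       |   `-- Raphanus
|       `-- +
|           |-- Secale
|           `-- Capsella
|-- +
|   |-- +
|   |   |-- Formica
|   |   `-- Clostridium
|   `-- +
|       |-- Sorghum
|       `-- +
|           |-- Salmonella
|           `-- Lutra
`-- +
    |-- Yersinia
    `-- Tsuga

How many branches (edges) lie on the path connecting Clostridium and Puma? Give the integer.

8

The MRCA of Clostridium and Puma is the root of the tree.
From Clostridium up to that node: 3 branches. From Puma up to the same node: 5 branches. Total: 3 + 5 = 8.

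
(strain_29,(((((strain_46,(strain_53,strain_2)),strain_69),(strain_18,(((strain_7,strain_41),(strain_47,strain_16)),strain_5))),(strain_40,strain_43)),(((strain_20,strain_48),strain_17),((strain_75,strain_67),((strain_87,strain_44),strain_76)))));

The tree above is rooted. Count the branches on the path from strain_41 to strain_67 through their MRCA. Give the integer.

The MRCA of strain_41 and strain_67 is the node subtending (((((strain_46,(strain_53,strain_2)),strain_69),(strain_18,(((strain_7,strain_41),(strain_47,strain_16)),strain_5))),(strain_40,strain_43)),(((strain_20,strain_48),strain_17),((strain_75,strain_67),((strain_87,strain_44),strain_76)))).
From strain_41 up to that node: 7 branches. From strain_67 up to the same node: 4 branches. Total: 7 + 4 = 11.

11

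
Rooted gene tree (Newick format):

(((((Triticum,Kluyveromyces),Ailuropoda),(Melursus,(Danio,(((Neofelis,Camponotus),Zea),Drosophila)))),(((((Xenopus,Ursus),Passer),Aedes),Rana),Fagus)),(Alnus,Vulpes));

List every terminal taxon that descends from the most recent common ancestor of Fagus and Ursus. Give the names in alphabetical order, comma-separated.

Tracing Fagus: it sits inside (((((Xenopus,Ursus),Passer),Aedes),Rana),Fagus).
Tracing Ursus: it sits inside (Xenopus,Ursus).
The smallest clade enclosing both is (((((Xenopus,Ursus),Passer),Aedes),Rana),Fagus); the answer is its 6 terminal taxa in alphabetical order.

Aedes, Fagus, Passer, Rana, Ursus, Xenopus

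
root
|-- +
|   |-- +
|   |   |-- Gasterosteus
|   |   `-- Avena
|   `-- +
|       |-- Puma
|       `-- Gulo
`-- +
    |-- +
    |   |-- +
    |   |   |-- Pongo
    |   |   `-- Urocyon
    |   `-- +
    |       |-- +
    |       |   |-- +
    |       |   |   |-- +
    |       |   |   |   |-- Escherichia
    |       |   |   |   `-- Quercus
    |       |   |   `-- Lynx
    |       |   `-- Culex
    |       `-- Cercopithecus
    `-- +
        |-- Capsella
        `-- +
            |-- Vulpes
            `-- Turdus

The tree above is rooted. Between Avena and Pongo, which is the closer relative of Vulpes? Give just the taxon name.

The MRCA of Vulpes and Pongo subtends (((Pongo,Urocyon),((((Escherichia,Quercus),Lynx),Culex),Cercopithecus)),(Capsella,(Vulpes,Turdus))) (10 taxa).
The MRCA of Vulpes and Avena is the root, subtending the entire tree (14 taxa).
The first is nested inside the second, so Vulpes shares a more recent common ancestor with Pongo.

Pongo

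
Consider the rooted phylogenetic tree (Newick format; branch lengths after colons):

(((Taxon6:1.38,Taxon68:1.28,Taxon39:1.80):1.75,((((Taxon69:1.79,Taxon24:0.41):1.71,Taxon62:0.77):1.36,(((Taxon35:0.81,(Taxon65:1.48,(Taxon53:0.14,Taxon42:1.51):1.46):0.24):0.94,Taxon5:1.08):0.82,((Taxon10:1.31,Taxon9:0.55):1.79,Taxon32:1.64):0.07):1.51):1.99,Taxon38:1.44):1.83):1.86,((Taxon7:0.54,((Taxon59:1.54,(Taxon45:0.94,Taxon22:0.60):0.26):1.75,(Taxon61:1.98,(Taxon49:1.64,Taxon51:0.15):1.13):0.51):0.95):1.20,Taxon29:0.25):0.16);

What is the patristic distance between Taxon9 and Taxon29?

The path runs Taxon9 → … → MRCA → … → Taxon29; the MRCA is the root of the tree.
Branch lengths along that path: 0.55 + 1.79 + 0.07 + 1.51 + 1.99 + 1.83 + 1.86 + 0.16 + 0.25 = 10.01.

10.01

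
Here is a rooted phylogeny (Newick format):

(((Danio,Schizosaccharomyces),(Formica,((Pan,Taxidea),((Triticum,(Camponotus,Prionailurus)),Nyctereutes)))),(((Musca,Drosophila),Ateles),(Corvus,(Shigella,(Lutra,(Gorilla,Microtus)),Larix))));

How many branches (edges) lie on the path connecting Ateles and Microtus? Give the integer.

The MRCA of Ateles and Microtus is the node subtending (((Musca,Drosophila),Ateles),(Corvus,(Shigella,(Lutra,(Gorilla,Microtus)),Larix))).
From Ateles up to that node: 2 branches. From Microtus up to the same node: 5 branches. Total: 2 + 5 = 7.

7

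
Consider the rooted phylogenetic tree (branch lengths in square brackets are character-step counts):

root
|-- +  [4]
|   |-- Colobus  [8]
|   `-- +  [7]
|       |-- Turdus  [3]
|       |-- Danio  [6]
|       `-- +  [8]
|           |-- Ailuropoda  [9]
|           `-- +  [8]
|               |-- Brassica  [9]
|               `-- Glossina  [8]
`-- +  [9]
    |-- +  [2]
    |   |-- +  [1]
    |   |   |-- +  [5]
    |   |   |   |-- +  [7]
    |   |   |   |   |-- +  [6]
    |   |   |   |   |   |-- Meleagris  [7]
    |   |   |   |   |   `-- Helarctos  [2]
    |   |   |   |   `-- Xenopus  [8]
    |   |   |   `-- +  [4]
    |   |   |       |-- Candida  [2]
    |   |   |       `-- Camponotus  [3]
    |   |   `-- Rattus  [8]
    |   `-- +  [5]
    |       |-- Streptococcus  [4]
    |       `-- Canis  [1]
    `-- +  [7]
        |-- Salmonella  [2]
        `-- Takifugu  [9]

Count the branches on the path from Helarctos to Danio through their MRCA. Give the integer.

10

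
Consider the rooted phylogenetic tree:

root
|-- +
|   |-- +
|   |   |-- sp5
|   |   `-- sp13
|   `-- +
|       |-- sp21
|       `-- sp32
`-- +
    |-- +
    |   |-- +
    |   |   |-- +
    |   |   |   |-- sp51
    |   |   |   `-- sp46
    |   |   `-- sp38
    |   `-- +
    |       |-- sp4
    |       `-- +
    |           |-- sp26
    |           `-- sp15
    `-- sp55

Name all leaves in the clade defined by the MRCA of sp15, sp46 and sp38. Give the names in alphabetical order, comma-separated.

Tracing sp15: it sits inside (sp26,sp15).
Tracing sp46: it sits inside (sp51,sp46).
Tracing sp38: it sits inside ((sp51,sp46),sp38).
The smallest clade enclosing all 3 is (((sp51,sp46),sp38),(sp4,(sp26,sp15))); the answer is its 6 terminal taxa in alphabetical order.

sp15, sp26, sp38, sp4, sp46, sp51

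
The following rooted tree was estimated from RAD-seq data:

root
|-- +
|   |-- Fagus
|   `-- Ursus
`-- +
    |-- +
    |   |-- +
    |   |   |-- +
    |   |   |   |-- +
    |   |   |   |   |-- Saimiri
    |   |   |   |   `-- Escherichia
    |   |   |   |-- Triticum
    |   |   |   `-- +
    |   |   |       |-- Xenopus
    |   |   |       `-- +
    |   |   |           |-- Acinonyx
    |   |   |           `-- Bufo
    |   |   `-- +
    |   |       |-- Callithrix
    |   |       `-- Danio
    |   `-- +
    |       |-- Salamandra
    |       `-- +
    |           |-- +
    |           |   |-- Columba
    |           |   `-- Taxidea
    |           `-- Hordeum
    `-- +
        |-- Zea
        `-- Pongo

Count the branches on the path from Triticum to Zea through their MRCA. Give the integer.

The MRCA of Triticum and Zea is the node subtending (((((Saimiri,Escherichia),Triticum,(Xenopus,(Acinonyx,Bufo))),(Callithrix,Danio)),(Salamandra,((Columba,Taxidea),Hordeum))),(Zea,Pongo)).
From Triticum up to that node: 4 branches. From Zea up to the same node: 2 branches. Total: 4 + 2 = 6.

6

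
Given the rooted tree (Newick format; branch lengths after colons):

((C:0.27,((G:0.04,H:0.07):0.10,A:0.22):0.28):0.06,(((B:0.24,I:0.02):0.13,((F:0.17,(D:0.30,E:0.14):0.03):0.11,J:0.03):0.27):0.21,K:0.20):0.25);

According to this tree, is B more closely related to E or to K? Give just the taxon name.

The MRCA of B and E subtends ((B,I),((F,(D,E)),J)) (6 taxa).
The MRCA of B and K subtends (((B,I),((F,(D,E)),J)),K) (7 taxa).
The first is nested inside the second, so B shares a more recent common ancestor with E.

E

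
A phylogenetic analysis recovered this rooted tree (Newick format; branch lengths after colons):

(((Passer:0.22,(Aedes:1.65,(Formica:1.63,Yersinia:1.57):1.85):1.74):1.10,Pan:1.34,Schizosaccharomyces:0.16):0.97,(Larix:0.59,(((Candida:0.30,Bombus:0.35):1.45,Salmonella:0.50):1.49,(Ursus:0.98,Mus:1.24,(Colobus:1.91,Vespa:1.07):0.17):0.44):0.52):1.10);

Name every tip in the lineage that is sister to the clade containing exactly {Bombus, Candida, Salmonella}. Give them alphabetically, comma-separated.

The clade containing exactly {Bombus, Candida, Salmonella} attaches to the tree at the node subtending (((Candida,Bombus),Salmonella),(Ursus,Mus,(Colobus,Vespa))).
The other lineage descending from that same node — the sister group — is (Ursus,Mus,(Colobus,Vespa)); its 4 tips in alphabetical order are the answer.

Colobus, Mus, Ursus, Vespa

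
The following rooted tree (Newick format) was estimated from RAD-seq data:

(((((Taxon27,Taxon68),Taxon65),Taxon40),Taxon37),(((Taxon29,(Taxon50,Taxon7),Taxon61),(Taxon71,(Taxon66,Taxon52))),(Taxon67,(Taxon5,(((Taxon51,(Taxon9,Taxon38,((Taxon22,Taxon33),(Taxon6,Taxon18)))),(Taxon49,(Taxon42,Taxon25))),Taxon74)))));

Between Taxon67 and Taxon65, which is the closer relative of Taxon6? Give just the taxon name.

The MRCA of Taxon6 and Taxon67 subtends (Taxon67,(Taxon5,(((Taxon51,(Taxon9,Taxon38,((Taxon22,Taxon33),(Taxon6,Taxon18)))),(Taxon49,(Taxon42,Taxon25))),Taxon74))) (13 taxa).
The MRCA of Taxon6 and Taxon65 is the root, subtending the entire tree (25 taxa).
The first is nested inside the second, so Taxon6 shares a more recent common ancestor with Taxon67.

Taxon67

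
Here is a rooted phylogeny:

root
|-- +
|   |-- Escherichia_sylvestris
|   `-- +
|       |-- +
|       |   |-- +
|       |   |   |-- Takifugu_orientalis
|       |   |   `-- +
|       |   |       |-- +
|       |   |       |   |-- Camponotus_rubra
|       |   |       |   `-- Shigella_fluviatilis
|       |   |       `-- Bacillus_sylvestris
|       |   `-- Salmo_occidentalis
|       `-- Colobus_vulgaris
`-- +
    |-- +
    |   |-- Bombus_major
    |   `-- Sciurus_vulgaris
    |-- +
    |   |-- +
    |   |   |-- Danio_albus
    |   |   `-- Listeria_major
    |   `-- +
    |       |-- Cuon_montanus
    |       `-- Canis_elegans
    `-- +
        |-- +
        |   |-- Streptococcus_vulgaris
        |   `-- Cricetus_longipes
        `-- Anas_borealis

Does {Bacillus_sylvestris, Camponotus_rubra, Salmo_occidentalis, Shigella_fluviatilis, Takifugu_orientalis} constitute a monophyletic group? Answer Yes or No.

The most recent common ancestor of these taxa subtends ((Takifugu_orientalis,((Camponotus_rubra,Shigella_fluviatilis),Bacillus_sylvestris)),Salmo_occidentalis).
That clade has exactly 5 tips — every listed taxon and nothing else — so the group is monophyletic.

Yes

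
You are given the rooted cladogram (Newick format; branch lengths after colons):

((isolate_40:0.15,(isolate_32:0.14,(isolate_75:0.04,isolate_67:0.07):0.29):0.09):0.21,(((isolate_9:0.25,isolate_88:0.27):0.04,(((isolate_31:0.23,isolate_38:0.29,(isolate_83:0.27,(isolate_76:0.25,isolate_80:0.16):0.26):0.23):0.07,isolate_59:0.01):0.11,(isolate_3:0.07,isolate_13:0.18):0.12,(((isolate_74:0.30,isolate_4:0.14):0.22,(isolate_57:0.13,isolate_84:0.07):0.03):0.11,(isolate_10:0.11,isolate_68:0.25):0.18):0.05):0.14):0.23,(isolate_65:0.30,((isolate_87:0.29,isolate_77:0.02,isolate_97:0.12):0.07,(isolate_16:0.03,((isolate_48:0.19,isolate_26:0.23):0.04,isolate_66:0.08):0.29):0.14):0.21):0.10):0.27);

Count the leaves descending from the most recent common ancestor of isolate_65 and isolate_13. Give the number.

24

The MRCA of isolate_65 and isolate_13 is the node subtending (((isolate_9,isolate_88),(((isolate_31,isolate_38,(isolate_83,(isolate_76,isolate_80))),isolate_59),(isolate_3,isolate_13),(((isolate_74,isolate_4),(isolate_57,isolate_84)),(isolate_10,isolate_68)))),(isolate_65,((isolate_87,isolate_77,isolate_97),(isolate_16,((isolate_48,isolate_26),isolate_66))))).
That clade contains 24 terminal taxa: isolate_10, isolate_13, isolate_16, isolate_26, isolate_3, isolate_31, isolate_38, isolate_4, isolate_48, isolate_57, isolate_59, isolate_65, isolate_66, isolate_68, isolate_74, isolate_76, isolate_77, isolate_80, isolate_83, isolate_84, isolate_87, isolate_88, isolate_9, isolate_97.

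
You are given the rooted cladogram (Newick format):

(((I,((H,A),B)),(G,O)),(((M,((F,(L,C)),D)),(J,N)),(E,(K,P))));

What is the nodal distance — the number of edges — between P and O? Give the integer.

The MRCA of P and O is the root of the tree.
From P up to that node: 4 branches. From O up to the same node: 3 branches. Total: 4 + 3 = 7.

7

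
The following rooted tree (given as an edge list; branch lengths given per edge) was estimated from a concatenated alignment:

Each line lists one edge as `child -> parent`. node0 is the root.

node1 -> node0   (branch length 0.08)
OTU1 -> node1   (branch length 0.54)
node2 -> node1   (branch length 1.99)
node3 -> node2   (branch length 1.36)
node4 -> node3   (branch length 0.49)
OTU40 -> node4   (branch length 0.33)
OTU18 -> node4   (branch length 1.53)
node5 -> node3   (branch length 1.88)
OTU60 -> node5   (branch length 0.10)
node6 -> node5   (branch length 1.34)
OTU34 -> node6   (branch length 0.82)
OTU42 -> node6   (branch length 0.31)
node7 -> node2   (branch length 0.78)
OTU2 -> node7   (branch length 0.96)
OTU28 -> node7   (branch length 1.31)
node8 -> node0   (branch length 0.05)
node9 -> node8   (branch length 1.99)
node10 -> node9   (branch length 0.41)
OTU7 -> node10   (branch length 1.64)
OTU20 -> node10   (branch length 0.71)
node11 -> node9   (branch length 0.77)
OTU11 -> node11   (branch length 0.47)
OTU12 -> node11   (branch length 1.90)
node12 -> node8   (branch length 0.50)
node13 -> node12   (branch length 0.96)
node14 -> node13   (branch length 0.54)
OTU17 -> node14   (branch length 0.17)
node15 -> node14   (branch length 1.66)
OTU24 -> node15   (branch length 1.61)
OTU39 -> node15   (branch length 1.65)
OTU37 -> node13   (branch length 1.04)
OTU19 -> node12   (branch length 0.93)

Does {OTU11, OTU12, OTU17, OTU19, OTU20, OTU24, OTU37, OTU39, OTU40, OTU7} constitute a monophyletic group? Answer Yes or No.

No

The MRCA of the listed taxa is the root, so the smallest clade containing them is the whole tree.
That clade also contains OTU1, OTU18, OTU2, OTU28, OTU34, OTU42, OTU60, which are not in the proposed group, so the group is not monophyletic.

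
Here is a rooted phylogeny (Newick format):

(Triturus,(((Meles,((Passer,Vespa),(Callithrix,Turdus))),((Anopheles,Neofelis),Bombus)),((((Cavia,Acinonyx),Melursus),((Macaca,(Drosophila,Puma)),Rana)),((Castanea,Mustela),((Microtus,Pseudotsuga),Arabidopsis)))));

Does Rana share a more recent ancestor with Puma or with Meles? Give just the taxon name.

Puma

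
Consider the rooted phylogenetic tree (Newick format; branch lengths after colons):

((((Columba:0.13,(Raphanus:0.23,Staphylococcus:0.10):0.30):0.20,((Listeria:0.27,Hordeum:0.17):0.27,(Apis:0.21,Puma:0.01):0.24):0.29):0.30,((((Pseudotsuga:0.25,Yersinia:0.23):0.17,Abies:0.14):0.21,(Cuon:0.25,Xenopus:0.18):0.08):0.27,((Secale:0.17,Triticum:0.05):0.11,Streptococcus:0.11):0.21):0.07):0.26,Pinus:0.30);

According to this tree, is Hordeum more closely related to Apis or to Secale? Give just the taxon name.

The MRCA of Hordeum and Apis subtends ((Listeria,Hordeum),(Apis,Puma)) (4 taxa).
The MRCA of Hordeum and Secale subtends (((Columba,(Raphanus,Staphylococcus)),((Listeria,Hordeum),(Apis,Puma))),((((Pseudotsuga,Yersinia),Abies),(Cuon,Xenopus)),((Secale,Triticum),Streptococcus))) (15 taxa).
The first is nested inside the second, so Hordeum shares a more recent common ancestor with Apis.

Apis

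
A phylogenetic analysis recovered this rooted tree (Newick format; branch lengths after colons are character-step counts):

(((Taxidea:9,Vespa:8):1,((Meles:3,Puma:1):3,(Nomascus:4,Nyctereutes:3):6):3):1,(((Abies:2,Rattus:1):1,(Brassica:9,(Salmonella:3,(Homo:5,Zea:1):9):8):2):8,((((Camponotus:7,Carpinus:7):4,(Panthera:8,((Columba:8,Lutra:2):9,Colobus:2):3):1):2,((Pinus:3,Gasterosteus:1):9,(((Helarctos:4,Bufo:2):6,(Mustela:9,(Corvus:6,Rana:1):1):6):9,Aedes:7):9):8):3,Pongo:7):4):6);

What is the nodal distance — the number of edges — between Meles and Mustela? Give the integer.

The MRCA of Meles and Mustela is the root of the tree.
From Meles up to that node: 4 branches. From Mustela up to the same node: 8 branches. Total: 4 + 8 = 12.

12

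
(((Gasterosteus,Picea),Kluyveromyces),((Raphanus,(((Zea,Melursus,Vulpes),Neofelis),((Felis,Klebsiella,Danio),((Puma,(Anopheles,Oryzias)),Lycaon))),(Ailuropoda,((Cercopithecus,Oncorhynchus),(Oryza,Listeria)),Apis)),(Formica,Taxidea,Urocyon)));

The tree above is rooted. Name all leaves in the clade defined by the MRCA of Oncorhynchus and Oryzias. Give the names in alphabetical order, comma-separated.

Tracing Oncorhynchus: it sits inside (Cercopithecus,Oncorhynchus).
Tracing Oryzias: it sits inside (Anopheles,Oryzias).
The smallest clade enclosing both is (Raphanus,(((Zea,Melursus,Vulpes),Neofelis),((Felis,Klebsiella,Danio),((Puma,(Anopheles,Oryzias)),Lycaon))),(Ailuropoda,((Cercopithecus,Oncorhynchus),(Oryza,Listeria)),Apis)); the answer is its 18 terminal taxa in alphabetical order.

Ailuropoda, Anopheles, Apis, Cercopithecus, Danio, Felis, Klebsiella, Listeria, Lycaon, Melursus, Neofelis, Oncorhynchus, Oryza, Oryzias, Puma, Raphanus, Vulpes, Zea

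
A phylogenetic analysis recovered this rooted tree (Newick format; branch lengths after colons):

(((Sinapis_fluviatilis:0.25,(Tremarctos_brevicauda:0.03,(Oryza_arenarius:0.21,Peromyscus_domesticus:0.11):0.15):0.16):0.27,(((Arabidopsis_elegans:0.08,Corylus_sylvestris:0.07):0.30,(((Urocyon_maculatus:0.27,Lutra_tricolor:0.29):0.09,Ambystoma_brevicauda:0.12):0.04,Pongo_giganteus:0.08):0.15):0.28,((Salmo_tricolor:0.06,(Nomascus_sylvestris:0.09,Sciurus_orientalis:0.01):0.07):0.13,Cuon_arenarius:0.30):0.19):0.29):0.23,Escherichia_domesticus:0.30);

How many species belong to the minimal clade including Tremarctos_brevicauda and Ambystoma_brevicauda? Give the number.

14

The MRCA of Tremarctos_brevicauda and Ambystoma_brevicauda is the node subtending ((Sinapis_fluviatilis,(Tremarctos_brevicauda,(Oryza_arenarius,Peromyscus_domesticus))),(((Arabidopsis_elegans,Corylus_sylvestris),(((Urocyon_maculatus,Lutra_tricolor),Ambystoma_brevicauda),Pongo_giganteus)),((Salmo_tricolor,(Nomascus_sylvestris,Sciurus_orientalis)),Cuon_arenarius))).
That clade contains 14 terminal taxa: Ambystoma_brevicauda, Arabidopsis_elegans, Corylus_sylvestris, Cuon_arenarius, Lutra_tricolor, Nomascus_sylvestris, Oryza_arenarius, Peromyscus_domesticus, Pongo_giganteus, Salmo_tricolor, Sciurus_orientalis, Sinapis_fluviatilis, Tremarctos_brevicauda, Urocyon_maculatus.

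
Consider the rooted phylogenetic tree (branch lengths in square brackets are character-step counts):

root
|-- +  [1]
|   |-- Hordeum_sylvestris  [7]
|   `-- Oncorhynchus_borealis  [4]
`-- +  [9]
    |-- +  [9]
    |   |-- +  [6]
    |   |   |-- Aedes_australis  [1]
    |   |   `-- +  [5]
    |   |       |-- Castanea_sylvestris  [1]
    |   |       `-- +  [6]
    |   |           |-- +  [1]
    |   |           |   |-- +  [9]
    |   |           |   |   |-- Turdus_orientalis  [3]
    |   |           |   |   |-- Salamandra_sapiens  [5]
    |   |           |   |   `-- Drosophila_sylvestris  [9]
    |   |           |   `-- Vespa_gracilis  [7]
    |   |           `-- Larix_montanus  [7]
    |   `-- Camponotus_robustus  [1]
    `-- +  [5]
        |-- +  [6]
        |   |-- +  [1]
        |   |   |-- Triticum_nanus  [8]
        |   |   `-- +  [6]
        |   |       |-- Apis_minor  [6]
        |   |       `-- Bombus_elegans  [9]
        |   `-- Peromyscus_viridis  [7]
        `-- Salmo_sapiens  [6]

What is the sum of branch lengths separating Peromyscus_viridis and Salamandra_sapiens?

The path runs Peromyscus_viridis → … → MRCA → … → Salamandra_sapiens; the MRCA is the node subtending (((Aedes_australis,(Castanea_sylvestris,(((Turdus_orientalis,Salamandra_sapiens,Drosophila_sylvestris),Vespa_gracilis),Larix_montanus))),Camponotus_robustus),(((Triticum_nanus,(Apis_minor,Bombus_elegans)),Peromyscus_viridis),Salmo_sapiens)).
Branch lengths along that path: 7 + 6 + 5 + 9 + 6 + 5 + 6 + 1 + 9 + 5 = 59.

59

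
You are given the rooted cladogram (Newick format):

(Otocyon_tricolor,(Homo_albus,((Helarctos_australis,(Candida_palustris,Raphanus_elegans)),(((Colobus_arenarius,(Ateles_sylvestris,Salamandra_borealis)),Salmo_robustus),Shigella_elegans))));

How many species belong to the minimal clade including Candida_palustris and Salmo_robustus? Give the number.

The MRCA of Candida_palustris and Salmo_robustus is the node subtending ((Helarctos_australis,(Candida_palustris,Raphanus_elegans)),(((Colobus_arenarius,(Ateles_sylvestris,Salamandra_borealis)),Salmo_robustus),Shigella_elegans)).
That clade contains 8 terminal taxa: Ateles_sylvestris, Candida_palustris, Colobus_arenarius, Helarctos_australis, Raphanus_elegans, Salamandra_borealis, Salmo_robustus, Shigella_elegans.

8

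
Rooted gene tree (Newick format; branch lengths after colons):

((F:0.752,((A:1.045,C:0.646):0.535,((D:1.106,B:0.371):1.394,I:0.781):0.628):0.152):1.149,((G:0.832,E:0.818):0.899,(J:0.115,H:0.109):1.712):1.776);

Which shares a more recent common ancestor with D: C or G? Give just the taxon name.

C

The MRCA of D and C subtends ((A,C),((D,B),I)) (5 taxa).
The MRCA of D and G is the root, subtending the entire tree (10 taxa).
The first is nested inside the second, so D shares a more recent common ancestor with C.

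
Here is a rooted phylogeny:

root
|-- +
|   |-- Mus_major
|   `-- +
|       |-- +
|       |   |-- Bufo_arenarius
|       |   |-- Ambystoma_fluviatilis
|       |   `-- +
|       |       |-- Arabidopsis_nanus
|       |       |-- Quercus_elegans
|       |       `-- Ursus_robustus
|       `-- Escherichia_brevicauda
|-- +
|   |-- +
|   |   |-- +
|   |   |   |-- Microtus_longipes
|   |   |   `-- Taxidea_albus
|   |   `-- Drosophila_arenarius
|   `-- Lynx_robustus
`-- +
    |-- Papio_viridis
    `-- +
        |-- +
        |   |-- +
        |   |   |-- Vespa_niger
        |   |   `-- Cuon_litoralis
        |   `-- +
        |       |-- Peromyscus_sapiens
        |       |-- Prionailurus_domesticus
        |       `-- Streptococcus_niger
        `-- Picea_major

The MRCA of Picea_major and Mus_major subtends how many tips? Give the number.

18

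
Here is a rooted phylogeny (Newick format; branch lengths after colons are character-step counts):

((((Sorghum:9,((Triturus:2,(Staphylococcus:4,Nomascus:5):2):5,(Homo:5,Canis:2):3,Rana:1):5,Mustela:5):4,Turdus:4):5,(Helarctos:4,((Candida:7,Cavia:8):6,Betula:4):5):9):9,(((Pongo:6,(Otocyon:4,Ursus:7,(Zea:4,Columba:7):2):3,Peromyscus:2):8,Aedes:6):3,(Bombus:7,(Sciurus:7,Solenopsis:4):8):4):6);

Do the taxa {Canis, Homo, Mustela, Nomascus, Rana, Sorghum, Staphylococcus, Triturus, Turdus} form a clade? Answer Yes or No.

Yes

The most recent common ancestor of these taxa subtends ((Sorghum,((Triturus,(Staphylococcus,Nomascus)),(Homo,Canis),Rana),Mustela),Turdus).
That clade has exactly 9 tips — every listed taxon and nothing else — so the group is monophyletic.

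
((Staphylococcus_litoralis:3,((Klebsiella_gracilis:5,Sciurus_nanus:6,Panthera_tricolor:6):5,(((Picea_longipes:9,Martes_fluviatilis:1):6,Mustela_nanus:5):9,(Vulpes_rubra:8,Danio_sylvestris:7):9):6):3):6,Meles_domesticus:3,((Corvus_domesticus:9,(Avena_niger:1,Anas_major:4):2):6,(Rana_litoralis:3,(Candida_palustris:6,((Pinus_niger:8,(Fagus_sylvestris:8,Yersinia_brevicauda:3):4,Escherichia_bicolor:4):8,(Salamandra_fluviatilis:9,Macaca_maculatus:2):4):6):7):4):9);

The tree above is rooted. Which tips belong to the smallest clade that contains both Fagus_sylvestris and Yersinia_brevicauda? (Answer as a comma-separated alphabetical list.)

Tracing Fagus_sylvestris: it sits inside (Fagus_sylvestris,Yersinia_brevicauda).
Tracing Yersinia_brevicauda: it sits inside (Fagus_sylvestris,Yersinia_brevicauda).
The smallest clade enclosing both is (Fagus_sylvestris,Yersinia_brevicauda); the answer is its 2 terminal taxa in alphabetical order.

Fagus_sylvestris, Yersinia_brevicauda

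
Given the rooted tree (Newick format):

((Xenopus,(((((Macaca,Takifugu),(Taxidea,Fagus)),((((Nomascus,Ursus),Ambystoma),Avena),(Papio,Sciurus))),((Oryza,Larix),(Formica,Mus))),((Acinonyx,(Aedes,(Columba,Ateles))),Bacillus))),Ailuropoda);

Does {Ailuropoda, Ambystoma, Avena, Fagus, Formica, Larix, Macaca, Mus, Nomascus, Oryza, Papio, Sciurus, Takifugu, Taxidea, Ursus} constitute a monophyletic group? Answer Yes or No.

The MRCA of the listed taxa is the root, so the smallest clade containing them is the whole tree.
That clade also contains Acinonyx, Aedes, Ateles, Bacillus, Columba, Xenopus, which are not in the proposed group, so the group is not monophyletic.

No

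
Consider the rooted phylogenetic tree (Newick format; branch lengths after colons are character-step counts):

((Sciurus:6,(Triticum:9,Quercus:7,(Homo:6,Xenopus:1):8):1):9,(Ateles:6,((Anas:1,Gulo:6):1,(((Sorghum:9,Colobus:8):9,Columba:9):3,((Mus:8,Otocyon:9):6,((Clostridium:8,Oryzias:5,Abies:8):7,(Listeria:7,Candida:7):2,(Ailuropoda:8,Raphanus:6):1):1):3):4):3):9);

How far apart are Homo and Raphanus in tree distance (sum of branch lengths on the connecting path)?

The path runs Homo → … → MRCA → … → Raphanus; the MRCA is the root of the tree.
Branch lengths along that path: 6 + 8 + 1 + 9 + 9 + 3 + 4 + 3 + 1 + 1 + 6 = 51.

51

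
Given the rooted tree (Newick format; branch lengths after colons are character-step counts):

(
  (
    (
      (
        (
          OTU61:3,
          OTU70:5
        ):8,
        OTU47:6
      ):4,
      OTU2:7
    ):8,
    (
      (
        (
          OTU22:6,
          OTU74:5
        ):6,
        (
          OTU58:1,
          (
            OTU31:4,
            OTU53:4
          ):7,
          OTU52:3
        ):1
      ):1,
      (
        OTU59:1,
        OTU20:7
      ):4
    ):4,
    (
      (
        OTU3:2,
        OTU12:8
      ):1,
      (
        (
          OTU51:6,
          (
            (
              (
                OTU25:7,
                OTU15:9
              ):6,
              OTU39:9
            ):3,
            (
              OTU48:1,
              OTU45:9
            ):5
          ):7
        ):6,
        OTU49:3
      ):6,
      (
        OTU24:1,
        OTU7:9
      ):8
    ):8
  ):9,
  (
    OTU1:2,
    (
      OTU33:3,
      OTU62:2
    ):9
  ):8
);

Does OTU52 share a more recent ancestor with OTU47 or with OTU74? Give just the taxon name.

OTU74

The MRCA of OTU52 and OTU74 subtends ((OTU22,OTU74),(OTU58,(OTU31,OTU53),OTU52)) (6 taxa).
The MRCA of OTU52 and OTU47 subtends ((((OTU61,OTU70),OTU47),OTU2),(((OTU22,OTU74),(OTU58,(OTU31,OTU53),OTU52)),(OTU59,OTU20)),((OTU3,OTU12),((OTU51,(((OTU25,OTU15),OTU39),(OTU48,OTU45))),OTU49),(OTU24,OTU7))) (23 taxa).
The first is nested inside the second, so OTU52 shares a more recent common ancestor with OTU74.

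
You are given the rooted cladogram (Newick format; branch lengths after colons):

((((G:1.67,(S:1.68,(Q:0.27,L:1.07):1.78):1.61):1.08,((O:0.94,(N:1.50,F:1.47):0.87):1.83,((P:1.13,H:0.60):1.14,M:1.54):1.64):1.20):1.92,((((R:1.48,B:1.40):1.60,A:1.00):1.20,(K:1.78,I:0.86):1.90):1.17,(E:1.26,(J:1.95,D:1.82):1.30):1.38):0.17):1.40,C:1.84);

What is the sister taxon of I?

I attaches to the tree at the node subtending (K,I).
The other lineage descending from that same node — the sister group — is the single tip K.

K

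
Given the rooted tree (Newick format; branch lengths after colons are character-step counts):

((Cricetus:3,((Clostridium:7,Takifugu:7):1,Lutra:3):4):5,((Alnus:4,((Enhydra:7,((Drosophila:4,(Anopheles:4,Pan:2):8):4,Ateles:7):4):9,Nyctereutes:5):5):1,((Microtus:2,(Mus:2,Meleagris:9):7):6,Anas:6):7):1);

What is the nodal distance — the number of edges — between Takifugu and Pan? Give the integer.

12

The MRCA of Takifugu and Pan is the root of the tree.
From Takifugu up to that node: 4 branches. From Pan up to the same node: 8 branches. Total: 4 + 8 = 12.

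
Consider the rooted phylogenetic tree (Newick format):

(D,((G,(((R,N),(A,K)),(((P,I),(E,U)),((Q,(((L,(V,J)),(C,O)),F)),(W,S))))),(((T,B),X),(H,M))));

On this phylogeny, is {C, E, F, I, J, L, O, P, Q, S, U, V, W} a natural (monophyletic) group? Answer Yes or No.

Yes

The most recent common ancestor of these taxa subtends (((P,I),(E,U)),((Q,(((L,(V,J)),(C,O)),F)),(W,S))).
That clade has exactly 13 tips — every listed taxon and nothing else — so the group is monophyletic.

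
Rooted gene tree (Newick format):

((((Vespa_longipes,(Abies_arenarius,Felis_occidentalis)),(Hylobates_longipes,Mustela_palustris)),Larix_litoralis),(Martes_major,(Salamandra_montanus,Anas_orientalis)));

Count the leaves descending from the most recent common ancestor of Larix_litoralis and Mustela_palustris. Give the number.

The MRCA of Larix_litoralis and Mustela_palustris is the node subtending (((Vespa_longipes,(Abies_arenarius,Felis_occidentalis)),(Hylobates_longipes,Mustela_palustris)),Larix_litoralis).
That clade contains 6 terminal taxa: Abies_arenarius, Felis_occidentalis, Hylobates_longipes, Larix_litoralis, Mustela_palustris, Vespa_longipes.

6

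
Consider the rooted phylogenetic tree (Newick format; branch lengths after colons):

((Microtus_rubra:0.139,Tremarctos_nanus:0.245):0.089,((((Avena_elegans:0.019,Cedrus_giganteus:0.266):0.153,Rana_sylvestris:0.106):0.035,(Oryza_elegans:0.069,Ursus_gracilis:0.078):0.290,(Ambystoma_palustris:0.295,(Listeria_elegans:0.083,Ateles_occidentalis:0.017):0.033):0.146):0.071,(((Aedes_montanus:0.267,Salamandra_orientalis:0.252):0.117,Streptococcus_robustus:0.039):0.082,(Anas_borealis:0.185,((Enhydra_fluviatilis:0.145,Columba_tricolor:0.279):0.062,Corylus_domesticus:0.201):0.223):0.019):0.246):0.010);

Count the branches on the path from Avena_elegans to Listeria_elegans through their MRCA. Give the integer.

6

The MRCA of Avena_elegans and Listeria_elegans is the node subtending (((Avena_elegans,Cedrus_giganteus),Rana_sylvestris),(Oryza_elegans,Ursus_gracilis),(Ambystoma_palustris,(Listeria_elegans,Ateles_occidentalis))).
From Avena_elegans up to that node: 3 branches. From Listeria_elegans up to the same node: 3 branches. Total: 3 + 3 = 6.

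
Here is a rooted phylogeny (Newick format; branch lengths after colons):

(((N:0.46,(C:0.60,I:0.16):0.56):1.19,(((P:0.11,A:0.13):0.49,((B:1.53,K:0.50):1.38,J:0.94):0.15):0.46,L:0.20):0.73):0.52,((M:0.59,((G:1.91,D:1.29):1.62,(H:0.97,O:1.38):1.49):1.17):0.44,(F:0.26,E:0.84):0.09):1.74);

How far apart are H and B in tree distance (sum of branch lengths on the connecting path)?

10.58

The path runs H → … → MRCA → … → B; the MRCA is the root of the tree.
Branch lengths along that path: 0.97 + 1.49 + 1.17 + 0.44 + 1.74 + 0.52 + 0.73 + 0.46 + 0.15 + 1.38 + 1.53 = 10.58.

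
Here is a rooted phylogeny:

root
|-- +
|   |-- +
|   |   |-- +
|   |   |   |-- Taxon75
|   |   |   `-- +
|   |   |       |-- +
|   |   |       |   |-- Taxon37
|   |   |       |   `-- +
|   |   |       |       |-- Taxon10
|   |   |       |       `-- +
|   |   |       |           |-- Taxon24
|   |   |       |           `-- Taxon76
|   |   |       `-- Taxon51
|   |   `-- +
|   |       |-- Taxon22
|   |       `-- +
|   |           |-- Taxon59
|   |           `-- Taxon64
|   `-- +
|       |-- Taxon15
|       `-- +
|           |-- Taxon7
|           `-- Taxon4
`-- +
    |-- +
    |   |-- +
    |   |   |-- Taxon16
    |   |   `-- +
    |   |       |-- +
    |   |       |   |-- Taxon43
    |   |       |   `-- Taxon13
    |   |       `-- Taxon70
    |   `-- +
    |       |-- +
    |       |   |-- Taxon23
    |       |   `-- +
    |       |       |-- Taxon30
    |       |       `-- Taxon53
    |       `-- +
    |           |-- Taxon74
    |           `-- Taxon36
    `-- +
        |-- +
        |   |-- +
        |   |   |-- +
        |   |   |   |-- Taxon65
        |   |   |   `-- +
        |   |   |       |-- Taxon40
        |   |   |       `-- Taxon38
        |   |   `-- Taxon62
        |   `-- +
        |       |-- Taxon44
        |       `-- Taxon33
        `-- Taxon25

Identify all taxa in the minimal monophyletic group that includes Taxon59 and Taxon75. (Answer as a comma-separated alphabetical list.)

Taxon10, Taxon22, Taxon24, Taxon37, Taxon51, Taxon59, Taxon64, Taxon75, Taxon76

Tracing Taxon59: it sits inside (Taxon59,Taxon64).
Tracing Taxon75: it sits inside (Taxon75,((Taxon37,(Taxon10,(Taxon24,Taxon76))),Taxon51)).
The smallest clade enclosing both is ((Taxon75,((Taxon37,(Taxon10,(Taxon24,Taxon76))),Taxon51)),(Taxon22,(Taxon59,Taxon64))); the answer is its 9 terminal taxa in alphabetical order.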